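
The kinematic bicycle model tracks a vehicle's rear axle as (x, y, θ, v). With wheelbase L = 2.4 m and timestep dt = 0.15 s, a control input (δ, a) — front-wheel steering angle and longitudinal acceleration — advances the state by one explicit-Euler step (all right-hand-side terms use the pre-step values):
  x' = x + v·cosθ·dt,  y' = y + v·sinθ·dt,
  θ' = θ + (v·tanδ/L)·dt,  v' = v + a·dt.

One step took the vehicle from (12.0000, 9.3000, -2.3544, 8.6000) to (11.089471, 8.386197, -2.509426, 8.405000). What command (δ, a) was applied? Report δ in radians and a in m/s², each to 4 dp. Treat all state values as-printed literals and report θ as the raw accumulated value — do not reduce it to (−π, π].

δ = -0.2808, a = -1.3000

a = (v'−v)/dt = (-0.195000)/0.15 = -1.3000
Δθ = θ'−θ = -0.155026;  (v·dt/L) = 8.6000·0.15/2.4 = 0.537500
tan δ = Δθ·L/(v·dt) = -0.288420  →  δ = -0.2808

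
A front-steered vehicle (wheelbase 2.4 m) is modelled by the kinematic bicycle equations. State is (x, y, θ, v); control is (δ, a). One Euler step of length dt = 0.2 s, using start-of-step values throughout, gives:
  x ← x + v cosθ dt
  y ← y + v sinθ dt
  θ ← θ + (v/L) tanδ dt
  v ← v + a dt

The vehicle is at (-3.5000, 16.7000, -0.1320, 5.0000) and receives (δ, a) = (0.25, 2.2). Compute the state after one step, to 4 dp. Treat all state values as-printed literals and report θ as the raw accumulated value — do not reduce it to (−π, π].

(-2.5087, 16.5684, -0.0256, 5.4400)

x' = -3.5000 + 5.0000·cos(-0.1320)·0.2 = -2.5087
y' = 16.7000 + 5.0000·sin(-0.1320)·0.2 = 16.5684
θ' = -0.1320 + (5.0000/2.4)·tan(0.25)·0.2 = -0.0256
v' = 5.0000 + 2.2000·0.2 = 5.4400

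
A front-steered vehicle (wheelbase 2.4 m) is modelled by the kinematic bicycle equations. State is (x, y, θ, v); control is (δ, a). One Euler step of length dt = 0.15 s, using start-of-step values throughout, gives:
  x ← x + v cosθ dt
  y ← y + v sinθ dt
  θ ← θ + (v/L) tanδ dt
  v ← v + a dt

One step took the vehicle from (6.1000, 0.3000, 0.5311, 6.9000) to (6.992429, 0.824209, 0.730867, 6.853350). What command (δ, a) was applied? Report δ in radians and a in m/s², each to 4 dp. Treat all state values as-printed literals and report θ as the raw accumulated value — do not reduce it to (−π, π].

δ = 0.4338, a = -0.3110

a = (v'−v)/dt = (-0.046650)/0.15 = -0.3110
Δθ = θ'−θ = 0.199767;  (v·dt/L) = 6.9000·0.15/2.4 = 0.431250
tan δ = Δθ·L/(v·dt) = 0.463228  →  δ = 0.4338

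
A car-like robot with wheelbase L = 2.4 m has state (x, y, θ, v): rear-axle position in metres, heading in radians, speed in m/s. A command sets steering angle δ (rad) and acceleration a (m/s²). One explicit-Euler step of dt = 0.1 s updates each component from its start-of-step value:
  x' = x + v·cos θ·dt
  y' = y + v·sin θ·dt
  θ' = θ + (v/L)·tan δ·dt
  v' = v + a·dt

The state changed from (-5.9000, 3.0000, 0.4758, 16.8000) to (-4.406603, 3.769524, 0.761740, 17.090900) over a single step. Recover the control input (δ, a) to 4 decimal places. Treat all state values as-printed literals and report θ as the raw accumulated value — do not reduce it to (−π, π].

δ = 0.3878, a = 2.9090

a = (v'−v)/dt = (0.290900)/0.1 = 2.9090
Δθ = θ'−θ = 0.285940;  (v·dt/L) = 16.8000·0.1/2.4 = 0.700000
tan δ = Δθ·L/(v·dt) = 0.408486  →  δ = 0.3878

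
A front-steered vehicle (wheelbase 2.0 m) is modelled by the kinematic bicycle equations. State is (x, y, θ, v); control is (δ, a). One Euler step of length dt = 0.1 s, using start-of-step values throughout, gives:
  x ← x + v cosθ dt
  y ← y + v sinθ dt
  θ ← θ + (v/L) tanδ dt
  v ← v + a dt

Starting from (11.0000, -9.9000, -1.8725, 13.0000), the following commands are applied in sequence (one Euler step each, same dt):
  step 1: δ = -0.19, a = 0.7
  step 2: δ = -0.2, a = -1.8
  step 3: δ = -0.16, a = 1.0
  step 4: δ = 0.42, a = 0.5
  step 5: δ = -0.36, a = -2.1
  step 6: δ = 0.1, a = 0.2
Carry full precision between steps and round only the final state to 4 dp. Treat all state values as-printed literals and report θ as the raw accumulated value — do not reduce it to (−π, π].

after step 1 (δ=-0.19, a=0.7): (10.613708, -11.141281, -1.997508, 13.070000)
after step 2 (δ=-0.2, a=-1.8): (10.072768, -12.331085, -2.129979, 12.890000)
after step 3 (δ=-0.16, a=1.0): (9.388962, -13.423756, -2.233988, 12.990000)
after step 4 (δ=0.42, a=0.5): (8.589252, -14.447409, -1.943939, 13.040000)
after step 5 (δ=-0.36, a=-2.1): (8.113887, -15.661675, -2.189354, 12.830000)
after step 6 (δ=0.1, a=0.2): (7.369926, -16.706956, -2.124989, 12.850000)

(7.3699, -16.7070, -2.1250, 12.8500)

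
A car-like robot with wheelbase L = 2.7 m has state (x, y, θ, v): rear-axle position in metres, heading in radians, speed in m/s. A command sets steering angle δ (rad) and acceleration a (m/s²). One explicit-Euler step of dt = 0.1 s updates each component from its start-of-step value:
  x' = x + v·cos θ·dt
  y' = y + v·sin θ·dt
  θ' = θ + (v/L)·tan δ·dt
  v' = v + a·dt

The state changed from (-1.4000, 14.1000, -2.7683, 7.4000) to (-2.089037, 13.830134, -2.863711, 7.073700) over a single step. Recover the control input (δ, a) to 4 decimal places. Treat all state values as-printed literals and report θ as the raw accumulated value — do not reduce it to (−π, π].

a = (v'−v)/dt = (-0.326300)/0.1 = -3.2630
Δθ = θ'−θ = -0.095411;  (v·dt/L) = 7.4000·0.1/2.7 = 0.274074
tan δ = Δθ·L/(v·dt) = -0.348121  →  δ = -0.3350

δ = -0.3350, a = -3.2630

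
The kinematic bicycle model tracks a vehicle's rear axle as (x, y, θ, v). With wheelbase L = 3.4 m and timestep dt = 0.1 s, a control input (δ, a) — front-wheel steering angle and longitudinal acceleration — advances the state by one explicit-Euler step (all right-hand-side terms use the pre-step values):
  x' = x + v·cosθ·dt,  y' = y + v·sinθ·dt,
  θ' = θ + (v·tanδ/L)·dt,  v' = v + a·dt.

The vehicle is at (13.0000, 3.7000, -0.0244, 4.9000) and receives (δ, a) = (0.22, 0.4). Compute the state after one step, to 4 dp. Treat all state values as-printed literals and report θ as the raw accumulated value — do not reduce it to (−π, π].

x' = 13.0000 + 4.9000·cos(-0.0244)·0.1 = 13.4899
y' = 3.7000 + 4.9000·sin(-0.0244)·0.1 = 3.6880
θ' = -0.0244 + (4.9000/3.4)·tan(0.22)·0.1 = 0.0078
v' = 4.9000 + 0.4000·0.1 = 4.9400

(13.4899, 3.6880, 0.0078, 4.9400)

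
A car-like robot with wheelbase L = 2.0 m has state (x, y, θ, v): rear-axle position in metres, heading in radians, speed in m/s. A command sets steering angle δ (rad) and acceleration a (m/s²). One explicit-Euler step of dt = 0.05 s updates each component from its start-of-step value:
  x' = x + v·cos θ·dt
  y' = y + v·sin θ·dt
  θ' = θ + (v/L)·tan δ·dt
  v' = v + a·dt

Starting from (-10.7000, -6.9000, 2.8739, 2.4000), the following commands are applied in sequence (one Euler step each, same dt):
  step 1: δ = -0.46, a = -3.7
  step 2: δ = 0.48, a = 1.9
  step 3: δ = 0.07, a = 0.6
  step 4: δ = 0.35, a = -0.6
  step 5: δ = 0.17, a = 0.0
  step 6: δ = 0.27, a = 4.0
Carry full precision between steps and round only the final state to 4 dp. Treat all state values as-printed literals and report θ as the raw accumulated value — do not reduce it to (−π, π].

(-11.3704, -6.7200, 2.9243, 2.5100)

after step 1 (δ=-0.46, a=-3.7): (-10.815726, -6.868259, 2.844173, 2.215000)
after step 2 (δ=0.48, a=1.9): (-10.921614, -6.835803, 2.873002, 2.310000)
after step 3 (δ=0.07, a=0.6): (-11.032973, -6.805153, 2.877051, 2.340000)
after step 4 (δ=0.35, a=-0.6): (-11.145902, -6.774561, 2.898405, 2.310000)
after step 5 (δ=0.17, a=0.0): (-11.258004, -6.746749, 2.908318, 2.310000)
after step 6 (δ=0.27, a=4.0): (-11.370375, -6.720050, 2.924301, 2.510000)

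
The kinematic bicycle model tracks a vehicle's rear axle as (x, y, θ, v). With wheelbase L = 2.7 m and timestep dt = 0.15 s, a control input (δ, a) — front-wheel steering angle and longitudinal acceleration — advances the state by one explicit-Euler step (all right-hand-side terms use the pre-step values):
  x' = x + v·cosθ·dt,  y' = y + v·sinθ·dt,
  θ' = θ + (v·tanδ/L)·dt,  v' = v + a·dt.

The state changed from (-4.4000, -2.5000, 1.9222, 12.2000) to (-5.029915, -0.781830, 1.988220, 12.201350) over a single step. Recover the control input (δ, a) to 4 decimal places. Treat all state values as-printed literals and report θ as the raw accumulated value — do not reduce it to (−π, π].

a = (v'−v)/dt = (0.001350)/0.15 = 0.0090
Δθ = θ'−θ = 0.066020;  (v·dt/L) = 12.2000·0.15/2.7 = 0.677778
tan δ = Δθ·L/(v·dt) = 0.097407  →  δ = 0.0971

δ = 0.0971, a = 0.0090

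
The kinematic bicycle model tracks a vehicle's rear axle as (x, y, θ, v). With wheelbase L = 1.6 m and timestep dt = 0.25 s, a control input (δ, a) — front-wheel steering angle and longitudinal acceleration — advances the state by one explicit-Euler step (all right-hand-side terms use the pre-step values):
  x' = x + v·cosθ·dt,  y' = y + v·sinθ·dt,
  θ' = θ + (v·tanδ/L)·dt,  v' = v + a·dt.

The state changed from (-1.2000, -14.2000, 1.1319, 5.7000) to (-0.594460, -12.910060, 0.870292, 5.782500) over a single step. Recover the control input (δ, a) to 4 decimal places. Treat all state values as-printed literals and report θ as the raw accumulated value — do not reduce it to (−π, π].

δ = -0.2857, a = 0.3300

a = (v'−v)/dt = (0.082500)/0.25 = 0.3300
Δθ = θ'−θ = -0.261608;  (v·dt/L) = 5.7000·0.25/1.6 = 0.890625
tan δ = Δθ·L/(v·dt) = -0.293735  →  δ = -0.2857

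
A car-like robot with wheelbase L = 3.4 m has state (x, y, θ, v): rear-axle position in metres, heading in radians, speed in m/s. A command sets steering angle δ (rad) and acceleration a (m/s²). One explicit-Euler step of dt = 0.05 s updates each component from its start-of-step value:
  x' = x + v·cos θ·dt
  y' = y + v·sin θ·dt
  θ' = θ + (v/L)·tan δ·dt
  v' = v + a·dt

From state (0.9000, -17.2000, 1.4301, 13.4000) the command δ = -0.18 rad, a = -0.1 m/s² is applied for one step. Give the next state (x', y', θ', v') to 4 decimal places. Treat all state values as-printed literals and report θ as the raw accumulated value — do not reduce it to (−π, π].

x' = 0.9000 + 13.4000·cos(1.4301)·0.05 = 0.9940
y' = -17.2000 + 13.4000·sin(1.4301)·0.05 = -16.5366
θ' = 1.4301 + (13.4000/3.4)·tan(-0.18)·0.05 = 1.3942
v' = 13.4000 − 0.1000·0.05 = 13.3950

(0.9940, -16.5366, 1.3942, 13.3950)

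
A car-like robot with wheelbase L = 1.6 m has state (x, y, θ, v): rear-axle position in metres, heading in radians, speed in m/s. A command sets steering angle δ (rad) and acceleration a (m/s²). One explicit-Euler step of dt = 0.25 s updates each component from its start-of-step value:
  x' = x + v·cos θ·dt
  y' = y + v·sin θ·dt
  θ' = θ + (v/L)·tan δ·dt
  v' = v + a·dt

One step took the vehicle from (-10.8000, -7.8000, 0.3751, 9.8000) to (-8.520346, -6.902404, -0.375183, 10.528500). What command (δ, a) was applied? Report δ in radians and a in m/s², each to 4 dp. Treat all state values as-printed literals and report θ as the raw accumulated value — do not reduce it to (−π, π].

a = (v'−v)/dt = (0.728500)/0.25 = 2.9140
Δθ = θ'−θ = -0.750283;  (v·dt/L) = 9.8000·0.25/1.6 = 1.531250
tan δ = Δθ·L/(v·dt) = -0.489981  →  δ = -0.4556

δ = -0.4556, a = 2.9140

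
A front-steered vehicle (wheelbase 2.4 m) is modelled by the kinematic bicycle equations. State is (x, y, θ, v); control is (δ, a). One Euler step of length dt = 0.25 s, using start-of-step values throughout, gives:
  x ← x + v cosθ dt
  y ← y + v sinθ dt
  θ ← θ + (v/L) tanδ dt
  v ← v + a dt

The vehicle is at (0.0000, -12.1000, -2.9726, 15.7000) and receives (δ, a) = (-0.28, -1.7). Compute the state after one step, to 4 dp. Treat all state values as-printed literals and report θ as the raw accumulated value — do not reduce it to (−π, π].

x' = 0.0000 + 15.7000·cos(-2.9726)·0.25 = -3.8691
y' = -12.1000 + 15.7000·sin(-2.9726)·0.25 = -12.7601
θ' = -2.9726 + (15.7000/2.4)·tan(-0.28)·0.25 = -3.4429
v' = 15.7000 − 1.7000·0.25 = 15.2750

(-3.8691, -12.7601, -3.4429, 15.2750)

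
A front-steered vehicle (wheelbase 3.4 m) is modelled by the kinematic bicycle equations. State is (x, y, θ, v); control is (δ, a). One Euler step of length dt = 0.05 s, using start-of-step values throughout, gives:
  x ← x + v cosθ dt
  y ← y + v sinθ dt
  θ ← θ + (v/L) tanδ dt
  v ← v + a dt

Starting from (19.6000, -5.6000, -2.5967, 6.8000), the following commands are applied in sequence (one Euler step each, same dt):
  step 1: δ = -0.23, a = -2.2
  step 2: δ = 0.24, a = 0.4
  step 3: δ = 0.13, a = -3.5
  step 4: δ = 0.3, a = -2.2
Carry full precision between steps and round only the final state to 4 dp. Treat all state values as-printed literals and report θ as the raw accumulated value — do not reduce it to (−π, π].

after step 1 (δ=-0.23, a=-2.2): (19.309238, -5.776231, -2.620114, 6.690000)
after step 2 (δ=0.24, a=0.4): (19.019198, -5.942866, -2.596039, 6.710000)
after step 3 (δ=0.13, a=-3.5): (18.732400, -6.116955, -2.583138, 6.535000)
after step 4 (δ=0.3, a=-2.2): (18.455291, -6.290092, -2.553410, 6.425000)

(18.4553, -6.2901, -2.5534, 6.4250)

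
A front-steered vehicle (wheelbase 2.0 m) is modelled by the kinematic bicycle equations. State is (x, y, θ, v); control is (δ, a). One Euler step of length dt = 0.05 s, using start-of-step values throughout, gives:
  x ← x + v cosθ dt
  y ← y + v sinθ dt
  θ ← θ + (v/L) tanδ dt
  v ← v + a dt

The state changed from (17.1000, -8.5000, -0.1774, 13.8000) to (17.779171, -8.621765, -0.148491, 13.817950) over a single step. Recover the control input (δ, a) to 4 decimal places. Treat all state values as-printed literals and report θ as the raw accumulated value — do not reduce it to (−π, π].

a = (v'−v)/dt = (0.017950)/0.05 = 0.3590
Δθ = θ'−θ = 0.028909;  (v·dt/L) = 13.8000·0.05/2.0 = 0.345000
tan δ = Δθ·L/(v·dt) = 0.083794  →  δ = 0.0836

δ = 0.0836, a = 0.3590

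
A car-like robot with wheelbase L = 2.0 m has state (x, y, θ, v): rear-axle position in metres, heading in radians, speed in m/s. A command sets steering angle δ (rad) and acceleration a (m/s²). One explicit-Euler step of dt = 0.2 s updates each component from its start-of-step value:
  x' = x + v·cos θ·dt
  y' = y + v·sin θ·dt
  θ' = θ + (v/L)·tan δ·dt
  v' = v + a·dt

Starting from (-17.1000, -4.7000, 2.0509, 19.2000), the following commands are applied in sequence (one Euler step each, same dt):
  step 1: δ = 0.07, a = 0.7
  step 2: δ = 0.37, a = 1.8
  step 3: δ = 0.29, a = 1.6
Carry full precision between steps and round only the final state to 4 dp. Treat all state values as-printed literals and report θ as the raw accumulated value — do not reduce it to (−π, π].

(-24.9611, 2.6715, 3.5235, 20.0200)

after step 1 (δ=0.07, a=0.7): (-18.873585, -1.294123, 2.185520, 19.340000)
after step 2 (δ=0.37, a=1.8): (-21.104387, 1.865773, 2.935647, 19.700000)
after step 3 (δ=0.29, a=1.6): (-24.961128, 2.671474, 3.523520, 20.020000)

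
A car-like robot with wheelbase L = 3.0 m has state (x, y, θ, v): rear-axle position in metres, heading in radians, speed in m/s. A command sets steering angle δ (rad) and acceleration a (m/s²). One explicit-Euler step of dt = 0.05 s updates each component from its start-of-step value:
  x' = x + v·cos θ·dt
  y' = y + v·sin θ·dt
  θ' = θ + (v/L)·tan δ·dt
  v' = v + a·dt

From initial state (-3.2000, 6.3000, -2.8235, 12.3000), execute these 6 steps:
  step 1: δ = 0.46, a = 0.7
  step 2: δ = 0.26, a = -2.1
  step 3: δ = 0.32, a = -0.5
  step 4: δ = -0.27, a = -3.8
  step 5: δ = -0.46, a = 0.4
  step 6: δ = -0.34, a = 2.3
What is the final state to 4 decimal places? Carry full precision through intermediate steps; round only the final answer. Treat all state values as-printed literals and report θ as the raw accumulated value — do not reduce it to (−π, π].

(-6.5029, 4.7551, -2.8262, 12.1500)

after step 1 (δ=0.46, a=0.7): (-3.784148, 6.107655, -2.721933, 12.335000)
after step 2 (δ=0.26, a=-2.1): (-4.347381, 5.856361, -2.667243, 12.230000)
after step 3 (δ=0.32, a=-0.5): (-4.891365, 5.577052, -2.599695, 12.205000)
after step 4 (δ=-0.27, a=-3.8): (-5.414186, 5.262308, -2.655992, 12.015000)
after step 5 (δ=-0.46, a=0.4): (-5.945486, 4.981915, -2.755206, 12.035000)
after step 6 (δ=-0.34, a=2.3): (-6.502873, 4.755149, -2.826160, 12.150000)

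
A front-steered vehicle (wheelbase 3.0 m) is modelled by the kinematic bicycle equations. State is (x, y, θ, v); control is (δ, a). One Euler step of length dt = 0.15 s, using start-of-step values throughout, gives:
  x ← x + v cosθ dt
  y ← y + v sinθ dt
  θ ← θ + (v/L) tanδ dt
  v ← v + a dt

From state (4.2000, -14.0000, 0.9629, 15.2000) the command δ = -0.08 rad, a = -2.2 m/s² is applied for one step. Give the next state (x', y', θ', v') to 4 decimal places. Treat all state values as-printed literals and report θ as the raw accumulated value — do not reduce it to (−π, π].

(5.5022, -12.1285, 0.9020, 14.8700)

x' = 4.2000 + 15.2000·cos(0.9629)·0.15 = 5.5022
y' = -14.0000 + 15.2000·sin(0.9629)·0.15 = -12.1285
θ' = 0.9629 + (15.2000/3.0)·tan(-0.08)·0.15 = 0.9020
v' = 15.2000 − 2.2000·0.15 = 14.8700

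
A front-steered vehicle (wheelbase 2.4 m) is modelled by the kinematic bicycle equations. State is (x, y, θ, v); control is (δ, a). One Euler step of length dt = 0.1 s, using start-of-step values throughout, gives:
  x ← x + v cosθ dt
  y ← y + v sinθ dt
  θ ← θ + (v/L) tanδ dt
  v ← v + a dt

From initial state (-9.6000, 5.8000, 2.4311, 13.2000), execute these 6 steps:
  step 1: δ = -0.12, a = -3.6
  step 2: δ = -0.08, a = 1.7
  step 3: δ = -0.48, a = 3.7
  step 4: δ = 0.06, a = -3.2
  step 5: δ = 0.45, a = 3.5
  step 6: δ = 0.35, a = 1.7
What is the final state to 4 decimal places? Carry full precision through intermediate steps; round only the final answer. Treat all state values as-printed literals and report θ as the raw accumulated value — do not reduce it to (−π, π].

(-14.5665, 11.8174, 2.5400, 13.5800)

after step 1 (δ=-0.12, a=-3.6): (-10.600614, 6.660914, 2.364781, 12.840000)
after step 2 (δ=-0.08, a=1.7): (-11.516301, 7.561009, 2.321890, 13.010000)
after step 3 (δ=-0.48, a=3.7): (-12.404154, 8.511966, 2.039675, 13.380000)
after step 4 (δ=0.06, a=-3.2): (-13.008778, 9.705563, 2.073166, 13.060000)
after step 5 (δ=0.45, a=3.5): (-13.637622, 10.850199, 2.336028, 13.410000)
after step 6 (δ=0.35, a=1.7): (-14.566538, 11.817358, 2.539988, 13.580000)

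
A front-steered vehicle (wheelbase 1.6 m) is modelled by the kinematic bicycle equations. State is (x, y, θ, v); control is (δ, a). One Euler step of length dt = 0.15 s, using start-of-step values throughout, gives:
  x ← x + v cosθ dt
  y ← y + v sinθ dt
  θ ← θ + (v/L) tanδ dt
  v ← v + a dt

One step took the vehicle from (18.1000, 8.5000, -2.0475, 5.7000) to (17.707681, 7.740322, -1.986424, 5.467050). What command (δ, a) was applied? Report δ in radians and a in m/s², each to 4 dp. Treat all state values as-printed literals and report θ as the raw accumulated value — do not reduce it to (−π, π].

a = (v'−v)/dt = (-0.232950)/0.15 = -1.5530
Δθ = θ'−θ = 0.061076;  (v·dt/L) = 5.7000·0.15/1.6 = 0.534375
tan δ = Δθ·L/(v·dt) = 0.114294  →  δ = 0.1138

δ = 0.1138, a = -1.5530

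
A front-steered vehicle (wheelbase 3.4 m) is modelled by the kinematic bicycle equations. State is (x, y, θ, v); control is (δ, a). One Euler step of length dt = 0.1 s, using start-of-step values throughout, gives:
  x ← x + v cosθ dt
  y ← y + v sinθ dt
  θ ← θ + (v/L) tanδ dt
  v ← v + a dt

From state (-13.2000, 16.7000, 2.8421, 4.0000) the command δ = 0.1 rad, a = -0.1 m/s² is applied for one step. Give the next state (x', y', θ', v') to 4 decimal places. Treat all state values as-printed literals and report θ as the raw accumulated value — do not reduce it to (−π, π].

(-13.5822, 16.8180, 2.8539, 3.9900)

x' = -13.2000 + 4.0000·cos(2.8421)·0.1 = -13.5822
y' = 16.7000 + 4.0000·sin(2.8421)·0.1 = 16.8180
θ' = 2.8421 + (4.0000/3.4)·tan(0.1)·0.1 = 2.8539
v' = 4.0000 − 0.1000·0.1 = 3.9900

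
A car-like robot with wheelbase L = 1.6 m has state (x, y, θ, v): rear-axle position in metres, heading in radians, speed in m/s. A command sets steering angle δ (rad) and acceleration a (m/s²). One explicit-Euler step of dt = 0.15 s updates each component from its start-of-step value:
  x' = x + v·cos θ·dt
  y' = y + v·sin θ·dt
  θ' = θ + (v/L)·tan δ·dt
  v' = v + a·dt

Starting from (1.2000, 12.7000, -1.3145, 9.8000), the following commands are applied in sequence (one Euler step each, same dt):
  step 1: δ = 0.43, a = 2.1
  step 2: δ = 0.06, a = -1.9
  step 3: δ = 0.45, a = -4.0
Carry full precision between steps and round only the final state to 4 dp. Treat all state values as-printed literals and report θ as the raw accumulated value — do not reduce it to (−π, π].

after step 1 (δ=0.43, a=2.1): (1.572644, 11.278017, -0.893142, 10.115000)
after step 2 (δ=0.06, a=-1.9): (2.523911, 10.096010, -0.836177, 9.830000)
after step 3 (δ=0.45, a=-4.0): (3.512275, 9.001805, -0.391011, 9.230000)

(3.5123, 9.0018, -0.3910, 9.2300)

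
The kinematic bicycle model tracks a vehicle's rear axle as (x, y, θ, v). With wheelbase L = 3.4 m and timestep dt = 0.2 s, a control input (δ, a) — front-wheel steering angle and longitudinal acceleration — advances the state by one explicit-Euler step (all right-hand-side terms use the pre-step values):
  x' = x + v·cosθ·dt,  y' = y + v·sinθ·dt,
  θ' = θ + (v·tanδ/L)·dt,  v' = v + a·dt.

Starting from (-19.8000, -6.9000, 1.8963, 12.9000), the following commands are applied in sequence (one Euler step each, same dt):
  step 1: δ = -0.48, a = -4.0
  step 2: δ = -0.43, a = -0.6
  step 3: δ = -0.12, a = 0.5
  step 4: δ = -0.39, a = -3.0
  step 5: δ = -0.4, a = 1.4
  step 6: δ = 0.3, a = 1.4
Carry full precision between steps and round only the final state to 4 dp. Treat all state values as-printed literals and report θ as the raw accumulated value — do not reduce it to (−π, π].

(-14.7616, 5.1074, 0.7262, 12.0400)

after step 1 (δ=-0.48, a=-4.0): (-20.625048, -4.455476, 1.501248, 12.100000)
after step 2 (δ=-0.43, a=-0.6): (-20.456877, -2.041327, 1.174818, 11.980000)
after step 3 (δ=-0.12, a=0.5): (-19.532714, 0.169270, 1.089845, 12.080000)
after step 4 (δ=-0.39, a=-3.0): (-18.415017, 2.311187, 0.797754, 11.480000)
after step 5 (δ=-0.4, a=1.4): (-16.811684, 3.954640, 0.512244, 11.760000)
after step 6 (δ=0.3, a=1.4): (-14.761571, 5.107438, 0.726232, 12.040000)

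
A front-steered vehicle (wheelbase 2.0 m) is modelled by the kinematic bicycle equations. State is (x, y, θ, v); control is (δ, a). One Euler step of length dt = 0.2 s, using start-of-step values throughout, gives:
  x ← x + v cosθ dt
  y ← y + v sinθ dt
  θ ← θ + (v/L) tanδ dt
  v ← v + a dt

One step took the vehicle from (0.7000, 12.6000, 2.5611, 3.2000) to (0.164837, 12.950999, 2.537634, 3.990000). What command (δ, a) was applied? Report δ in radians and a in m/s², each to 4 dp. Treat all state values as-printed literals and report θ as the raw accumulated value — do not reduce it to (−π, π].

a = (v'−v)/dt = (0.790000)/0.2 = 3.9500
Δθ = θ'−θ = -0.023466;  (v·dt/L) = 3.2000·0.2/2.0 = 0.320000
tan δ = Δθ·L/(v·dt) = -0.073331  →  δ = -0.0732

δ = -0.0732, a = 3.9500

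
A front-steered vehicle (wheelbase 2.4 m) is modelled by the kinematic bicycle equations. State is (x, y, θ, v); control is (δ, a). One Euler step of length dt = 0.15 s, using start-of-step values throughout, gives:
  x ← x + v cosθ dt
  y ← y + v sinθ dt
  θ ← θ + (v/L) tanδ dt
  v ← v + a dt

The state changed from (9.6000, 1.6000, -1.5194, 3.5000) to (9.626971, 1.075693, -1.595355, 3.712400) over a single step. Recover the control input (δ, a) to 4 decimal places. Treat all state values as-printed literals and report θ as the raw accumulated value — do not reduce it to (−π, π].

δ = -0.3342, a = 1.4160

a = (v'−v)/dt = (0.212400)/0.15 = 1.4160
Δθ = θ'−θ = -0.075955;  (v·dt/L) = 3.5000·0.15/2.4 = 0.218750
tan δ = Δθ·L/(v·dt) = -0.347223  →  δ = -0.3342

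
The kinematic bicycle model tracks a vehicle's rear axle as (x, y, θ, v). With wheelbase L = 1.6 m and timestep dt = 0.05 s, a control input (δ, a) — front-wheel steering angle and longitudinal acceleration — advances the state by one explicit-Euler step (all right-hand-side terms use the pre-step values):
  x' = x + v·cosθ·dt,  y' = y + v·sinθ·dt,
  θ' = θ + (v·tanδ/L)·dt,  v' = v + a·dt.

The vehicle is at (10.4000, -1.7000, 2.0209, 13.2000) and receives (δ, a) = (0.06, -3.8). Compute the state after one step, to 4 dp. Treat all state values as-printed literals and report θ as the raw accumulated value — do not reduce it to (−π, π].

(10.1129, -1.1057, 2.0457, 13.0100)

x' = 10.4000 + 13.2000·cos(2.0209)·0.05 = 10.1129
y' = -1.7000 + 13.2000·sin(2.0209)·0.05 = -1.1057
θ' = 2.0209 + (13.2000/1.6)·tan(0.06)·0.05 = 2.0457
v' = 13.2000 − 3.8000·0.05 = 13.0100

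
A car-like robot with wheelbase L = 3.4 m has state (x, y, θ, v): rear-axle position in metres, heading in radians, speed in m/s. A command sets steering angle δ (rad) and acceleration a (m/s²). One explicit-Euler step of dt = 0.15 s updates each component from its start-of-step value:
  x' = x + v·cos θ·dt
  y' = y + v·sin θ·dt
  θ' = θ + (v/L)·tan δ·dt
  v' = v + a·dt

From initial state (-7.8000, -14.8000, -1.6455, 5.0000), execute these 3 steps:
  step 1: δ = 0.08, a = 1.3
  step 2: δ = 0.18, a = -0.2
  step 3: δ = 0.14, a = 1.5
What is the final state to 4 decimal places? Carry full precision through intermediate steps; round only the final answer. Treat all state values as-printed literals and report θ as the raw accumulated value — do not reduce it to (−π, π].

(-7.9122, -17.1006, -1.5540, 5.3900)

after step 1 (δ=0.08, a=1.3): (-7.855976, -15.547908, -1.627815, 5.195000)
after step 2 (δ=0.18, a=-0.2): (-7.900384, -16.325892, -1.586109, 5.165000)
after step 3 (δ=0.14, a=1.5): (-7.912247, -17.100551, -1.553998, 5.390000)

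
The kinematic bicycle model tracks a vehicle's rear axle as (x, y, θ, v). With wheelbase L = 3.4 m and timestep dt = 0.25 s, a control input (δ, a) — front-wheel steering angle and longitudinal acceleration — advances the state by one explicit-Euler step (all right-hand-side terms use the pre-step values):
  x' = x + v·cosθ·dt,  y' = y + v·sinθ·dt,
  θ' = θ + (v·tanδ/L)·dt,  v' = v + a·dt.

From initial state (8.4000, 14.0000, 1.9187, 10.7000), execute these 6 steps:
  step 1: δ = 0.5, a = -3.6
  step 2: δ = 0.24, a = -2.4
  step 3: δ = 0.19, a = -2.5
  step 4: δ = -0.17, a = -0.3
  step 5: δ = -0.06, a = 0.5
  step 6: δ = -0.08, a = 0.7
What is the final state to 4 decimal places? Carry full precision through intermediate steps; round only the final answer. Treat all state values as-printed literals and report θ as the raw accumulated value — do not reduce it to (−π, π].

after step 1 (δ=0.5, a=-3.6): (7.488018, 16.514739, 2.348512, 9.800000)
after step 2 (δ=0.24, a=-2.4): (5.768968, 18.260410, 2.524851, 9.200000)
after step 3 (δ=0.19, a=-2.5): (3.892702, 19.590683, 2.654950, 8.575000)
after step 4 (δ=-0.17, a=-0.3): (1.997824, 20.593231, 2.546718, 8.500000)
after step 5 (δ=-0.06, a=0.5): (0.237859, 21.784091, 2.509173, 8.625000)
after step 6 (δ=-0.08, a=0.7): (-1.501371, 23.058647, 2.458329, 8.800000)

(-1.5014, 23.0586, 2.4583, 8.8000)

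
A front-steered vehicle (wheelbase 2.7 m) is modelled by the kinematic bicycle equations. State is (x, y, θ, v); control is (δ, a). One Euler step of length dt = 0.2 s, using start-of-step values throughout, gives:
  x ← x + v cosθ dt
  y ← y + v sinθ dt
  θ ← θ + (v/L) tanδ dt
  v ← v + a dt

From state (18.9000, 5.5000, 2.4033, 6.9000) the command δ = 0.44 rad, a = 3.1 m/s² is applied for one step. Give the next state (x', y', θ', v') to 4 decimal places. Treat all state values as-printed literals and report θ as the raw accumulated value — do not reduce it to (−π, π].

x' = 18.9000 + 6.9000·cos(2.4033)·0.2 = 17.8793
y' = 5.5000 + 6.9000·sin(2.4033)·0.2 = 6.4288
θ' = 2.4033 + (6.9000/2.7)·tan(0.44)·0.2 = 2.6439
v' = 6.9000 + 3.1000·0.2 = 7.5200

(17.8793, 6.4288, 2.6439, 7.5200)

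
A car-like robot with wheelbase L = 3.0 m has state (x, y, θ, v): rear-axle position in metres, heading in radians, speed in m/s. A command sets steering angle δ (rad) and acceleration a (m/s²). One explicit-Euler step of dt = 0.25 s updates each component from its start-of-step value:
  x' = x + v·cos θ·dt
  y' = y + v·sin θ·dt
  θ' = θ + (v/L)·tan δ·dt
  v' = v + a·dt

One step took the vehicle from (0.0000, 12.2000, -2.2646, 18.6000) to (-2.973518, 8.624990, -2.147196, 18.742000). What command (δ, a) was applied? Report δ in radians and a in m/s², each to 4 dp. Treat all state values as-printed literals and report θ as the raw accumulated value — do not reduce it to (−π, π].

δ = 0.0756, a = 0.5680

a = (v'−v)/dt = (0.142000)/0.25 = 0.5680
Δθ = θ'−θ = 0.117404;  (v·dt/L) = 18.6000·0.25/3.0 = 1.550000
tan δ = Δθ·L/(v·dt) = 0.075745  →  δ = 0.0756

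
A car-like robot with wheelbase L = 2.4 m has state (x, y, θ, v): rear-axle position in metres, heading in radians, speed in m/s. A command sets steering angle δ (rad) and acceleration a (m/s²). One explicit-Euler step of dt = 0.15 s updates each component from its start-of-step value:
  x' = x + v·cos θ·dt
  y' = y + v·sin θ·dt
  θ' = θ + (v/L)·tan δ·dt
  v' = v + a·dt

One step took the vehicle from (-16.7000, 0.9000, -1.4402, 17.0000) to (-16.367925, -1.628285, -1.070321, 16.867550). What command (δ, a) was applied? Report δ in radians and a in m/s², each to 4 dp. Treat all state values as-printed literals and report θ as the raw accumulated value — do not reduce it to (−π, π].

δ = 0.3350, a = -0.8830

a = (v'−v)/dt = (-0.132450)/0.15 = -0.8830
Δθ = θ'−θ = 0.369879;  (v·dt/L) = 17.0000·0.15/2.4 = 1.062500
tan δ = Δθ·L/(v·dt) = 0.348121  →  δ = 0.3350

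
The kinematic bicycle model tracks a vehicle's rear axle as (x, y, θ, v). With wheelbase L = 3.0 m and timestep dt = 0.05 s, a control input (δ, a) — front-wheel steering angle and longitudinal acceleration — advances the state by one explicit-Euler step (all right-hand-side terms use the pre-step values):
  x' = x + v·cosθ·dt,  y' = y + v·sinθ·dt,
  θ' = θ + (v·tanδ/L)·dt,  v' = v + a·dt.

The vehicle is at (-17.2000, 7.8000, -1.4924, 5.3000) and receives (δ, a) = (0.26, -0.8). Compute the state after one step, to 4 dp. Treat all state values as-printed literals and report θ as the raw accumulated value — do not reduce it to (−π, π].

x' = -17.2000 + 5.3000·cos(-1.4924)·0.05 = -17.1792
y' = 7.8000 + 5.3000·sin(-1.4924)·0.05 = 7.5358
θ' = -1.4924 + (5.3000/3.0)·tan(0.26)·0.05 = -1.4689
v' = 5.3000 − 0.8000·0.05 = 5.2600

(-17.1792, 7.5358, -1.4689, 5.2600)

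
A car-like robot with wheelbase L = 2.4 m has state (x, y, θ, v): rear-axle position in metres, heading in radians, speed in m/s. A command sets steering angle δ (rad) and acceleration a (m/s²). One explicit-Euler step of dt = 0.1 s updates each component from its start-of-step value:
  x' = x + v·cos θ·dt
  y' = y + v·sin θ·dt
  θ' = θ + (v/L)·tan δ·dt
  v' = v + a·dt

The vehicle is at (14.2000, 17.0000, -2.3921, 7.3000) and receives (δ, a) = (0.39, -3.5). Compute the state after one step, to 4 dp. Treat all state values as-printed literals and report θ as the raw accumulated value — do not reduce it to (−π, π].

(13.6656, 16.5027, -2.2671, 6.9500)

x' = 14.2000 + 7.3000·cos(-2.3921)·0.1 = 13.6656
y' = 17.0000 + 7.3000·sin(-2.3921)·0.1 = 16.5027
θ' = -2.3921 + (7.3000/2.4)·tan(0.39)·0.1 = -2.2671
v' = 7.3000 − 3.5000·0.1 = 6.9500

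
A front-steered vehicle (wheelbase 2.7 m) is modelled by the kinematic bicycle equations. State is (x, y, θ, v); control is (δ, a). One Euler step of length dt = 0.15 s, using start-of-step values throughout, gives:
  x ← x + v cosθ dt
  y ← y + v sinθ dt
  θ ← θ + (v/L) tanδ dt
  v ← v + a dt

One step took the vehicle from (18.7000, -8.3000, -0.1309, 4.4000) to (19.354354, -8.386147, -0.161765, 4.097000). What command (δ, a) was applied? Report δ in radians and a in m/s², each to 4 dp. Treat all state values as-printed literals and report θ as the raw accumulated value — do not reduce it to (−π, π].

δ = -0.1256, a = -2.0200

a = (v'−v)/dt = (-0.303000)/0.15 = -2.0200
Δθ = θ'−θ = -0.030865;  (v·dt/L) = 4.4000·0.15/2.7 = 0.244444
tan δ = Δθ·L/(v·dt) = -0.126266  →  δ = -0.1256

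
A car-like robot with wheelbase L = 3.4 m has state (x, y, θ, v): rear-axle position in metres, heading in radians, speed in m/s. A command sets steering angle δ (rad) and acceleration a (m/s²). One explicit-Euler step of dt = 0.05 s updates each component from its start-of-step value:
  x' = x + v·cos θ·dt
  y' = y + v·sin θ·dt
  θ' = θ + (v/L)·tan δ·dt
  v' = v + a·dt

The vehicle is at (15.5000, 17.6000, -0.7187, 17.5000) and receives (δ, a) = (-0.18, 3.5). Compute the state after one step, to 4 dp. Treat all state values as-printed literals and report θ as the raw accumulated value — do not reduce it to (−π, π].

(16.1586, 17.0239, -0.7655, 17.6750)

x' = 15.5000 + 17.5000·cos(-0.7187)·0.05 = 16.1586
y' = 17.6000 + 17.5000·sin(-0.7187)·0.05 = 17.0239
θ' = -0.7187 + (17.5000/3.4)·tan(-0.18)·0.05 = -0.7655
v' = 17.5000 + 3.5000·0.05 = 17.6750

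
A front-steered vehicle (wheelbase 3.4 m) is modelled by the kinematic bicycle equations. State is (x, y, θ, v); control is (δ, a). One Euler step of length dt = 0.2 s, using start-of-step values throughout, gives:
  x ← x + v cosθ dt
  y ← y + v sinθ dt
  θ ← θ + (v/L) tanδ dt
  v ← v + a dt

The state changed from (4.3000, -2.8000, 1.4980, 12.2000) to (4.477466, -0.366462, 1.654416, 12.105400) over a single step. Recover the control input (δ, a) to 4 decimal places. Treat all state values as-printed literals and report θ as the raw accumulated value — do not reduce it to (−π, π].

a = (v'−v)/dt = (-0.094600)/0.2 = -0.4730
Δθ = θ'−θ = 0.156416;  (v·dt/L) = 12.2000·0.2/3.4 = 0.717647
tan δ = Δθ·L/(v·dt) = 0.217957  →  δ = 0.2146

δ = 0.2146, a = -0.4730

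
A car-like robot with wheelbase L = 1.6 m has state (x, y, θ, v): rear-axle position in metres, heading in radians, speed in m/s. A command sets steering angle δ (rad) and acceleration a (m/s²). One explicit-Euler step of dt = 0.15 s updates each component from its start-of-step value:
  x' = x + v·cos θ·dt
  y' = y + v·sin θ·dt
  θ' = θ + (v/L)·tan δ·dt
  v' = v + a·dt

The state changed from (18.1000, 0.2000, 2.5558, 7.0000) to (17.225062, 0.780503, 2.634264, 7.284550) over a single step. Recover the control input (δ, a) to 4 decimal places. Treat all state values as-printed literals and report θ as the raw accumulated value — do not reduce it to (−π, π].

δ = 0.1190, a = 1.8970

a = (v'−v)/dt = (0.284550)/0.15 = 1.8970
Δθ = θ'−θ = 0.078464;  (v·dt/L) = 7.0000·0.15/1.6 = 0.656250
tan δ = Δθ·L/(v·dt) = 0.119564  →  δ = 0.1190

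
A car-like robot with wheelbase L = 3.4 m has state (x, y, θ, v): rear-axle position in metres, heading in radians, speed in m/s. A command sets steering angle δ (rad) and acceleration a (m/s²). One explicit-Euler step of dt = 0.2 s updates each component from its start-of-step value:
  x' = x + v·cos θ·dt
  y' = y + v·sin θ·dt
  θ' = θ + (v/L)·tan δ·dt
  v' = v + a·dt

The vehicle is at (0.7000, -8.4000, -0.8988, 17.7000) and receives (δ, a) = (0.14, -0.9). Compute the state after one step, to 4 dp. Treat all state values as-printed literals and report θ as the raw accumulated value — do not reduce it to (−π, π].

(2.9038, -11.1703, -0.7521, 17.5200)

x' = 0.7000 + 17.7000·cos(-0.8988)·0.2 = 2.9038
y' = -8.4000 + 17.7000·sin(-0.8988)·0.2 = -11.1703
θ' = -0.8988 + (17.7000/3.4)·tan(0.14)·0.2 = -0.7521
v' = 17.7000 − 0.9000·0.2 = 17.5200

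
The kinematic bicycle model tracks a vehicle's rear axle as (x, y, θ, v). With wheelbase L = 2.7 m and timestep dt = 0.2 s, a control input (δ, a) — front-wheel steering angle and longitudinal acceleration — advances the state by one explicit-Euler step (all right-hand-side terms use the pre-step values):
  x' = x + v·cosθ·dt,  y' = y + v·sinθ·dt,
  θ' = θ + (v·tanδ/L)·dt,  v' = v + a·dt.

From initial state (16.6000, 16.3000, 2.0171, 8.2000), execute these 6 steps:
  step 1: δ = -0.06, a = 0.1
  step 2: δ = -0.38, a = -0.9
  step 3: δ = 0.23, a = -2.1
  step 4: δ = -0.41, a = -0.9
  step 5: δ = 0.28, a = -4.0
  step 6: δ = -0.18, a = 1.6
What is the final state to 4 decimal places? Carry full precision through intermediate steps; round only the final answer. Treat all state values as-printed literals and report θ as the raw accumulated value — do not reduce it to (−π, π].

(14.1321, 25.1076, 1.7005, 6.9600)

after step 1 (δ=-0.06, a=0.1): (15.892120, 17.779360, 1.980612, 8.220000)
after step 2 (δ=-0.38, a=-0.9): (15.237084, 19.287227, 1.737414, 8.040000)
after step 3 (δ=0.23, a=-2.1): (14.970401, 20.872959, 1.876859, 7.620000)
after step 4 (δ=-0.41, a=-0.9): (14.511210, 22.326134, 1.631534, 7.440000)
after step 5 (δ=0.28, a=-4.0): (14.420888, 23.811391, 1.790008, 6.640000)
after step 6 (δ=-0.18, a=1.6): (14.132100, 25.107610, 1.700506, 6.960000)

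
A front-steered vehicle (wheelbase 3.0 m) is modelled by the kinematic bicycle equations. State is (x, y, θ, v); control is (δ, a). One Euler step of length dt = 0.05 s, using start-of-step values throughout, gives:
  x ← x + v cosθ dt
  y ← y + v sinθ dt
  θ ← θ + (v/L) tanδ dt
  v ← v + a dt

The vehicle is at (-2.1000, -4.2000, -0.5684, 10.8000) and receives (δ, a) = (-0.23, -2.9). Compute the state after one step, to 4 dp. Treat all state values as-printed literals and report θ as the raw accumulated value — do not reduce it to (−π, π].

x' = -2.1000 + 10.8000·cos(-0.5684)·0.05 = -1.6449
y' = -4.2000 + 10.8000·sin(-0.5684)·0.05 = -4.4907
θ' = -0.5684 + (10.8000/3.0)·tan(-0.23)·0.05 = -0.6105
v' = 10.8000 − 2.9000·0.05 = 10.6550

(-1.6449, -4.4907, -0.6105, 10.6550)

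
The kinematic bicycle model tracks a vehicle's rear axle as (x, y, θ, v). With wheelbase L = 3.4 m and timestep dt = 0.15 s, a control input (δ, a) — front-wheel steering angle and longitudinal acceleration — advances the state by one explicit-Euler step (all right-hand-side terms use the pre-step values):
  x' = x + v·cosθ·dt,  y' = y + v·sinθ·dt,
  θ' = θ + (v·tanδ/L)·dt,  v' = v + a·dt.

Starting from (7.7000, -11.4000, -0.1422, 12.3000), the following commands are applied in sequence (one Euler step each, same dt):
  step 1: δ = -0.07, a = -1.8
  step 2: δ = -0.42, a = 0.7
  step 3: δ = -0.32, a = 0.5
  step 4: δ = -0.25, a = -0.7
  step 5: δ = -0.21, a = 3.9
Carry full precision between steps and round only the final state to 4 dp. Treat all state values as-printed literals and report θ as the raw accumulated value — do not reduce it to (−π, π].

after step 1 (δ=-0.07, a=-1.8): (9.526378, -11.661476, -0.180247, 12.030000)
after step 2 (δ=-0.42, a=0.7): (11.301644, -11.984974, -0.417259, 12.135000)
after step 3 (δ=-0.32, a=0.5): (12.965722, -12.722642, -0.594674, 12.210000)
after step 4 (δ=-0.25, a=-0.7): (14.482810, -13.748720, -0.732221, 12.105000)
after step 5 (δ=-0.21, a=3.9): (15.833167, -14.962591, -0.846049, 12.690000)

(15.8332, -14.9626, -0.8460, 12.6900)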